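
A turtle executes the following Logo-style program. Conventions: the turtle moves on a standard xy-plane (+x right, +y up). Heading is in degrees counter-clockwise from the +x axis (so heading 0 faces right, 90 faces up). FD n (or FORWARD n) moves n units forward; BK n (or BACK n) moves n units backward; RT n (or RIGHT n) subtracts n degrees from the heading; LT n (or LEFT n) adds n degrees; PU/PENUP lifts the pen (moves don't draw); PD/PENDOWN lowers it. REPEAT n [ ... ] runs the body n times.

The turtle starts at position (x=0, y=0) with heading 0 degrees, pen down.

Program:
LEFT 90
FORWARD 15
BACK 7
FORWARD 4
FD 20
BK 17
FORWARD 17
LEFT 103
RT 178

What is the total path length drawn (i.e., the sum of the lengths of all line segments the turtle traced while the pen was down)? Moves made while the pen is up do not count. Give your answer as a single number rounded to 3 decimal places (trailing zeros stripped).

Answer: 80

Derivation:
Executing turtle program step by step:
Start: pos=(0,0), heading=0, pen down
LT 90: heading 0 -> 90
FD 15: (0,0) -> (0,15) [heading=90, draw]
BK 7: (0,15) -> (0,8) [heading=90, draw]
FD 4: (0,8) -> (0,12) [heading=90, draw]
FD 20: (0,12) -> (0,32) [heading=90, draw]
BK 17: (0,32) -> (0,15) [heading=90, draw]
FD 17: (0,15) -> (0,32) [heading=90, draw]
LT 103: heading 90 -> 193
RT 178: heading 193 -> 15
Final: pos=(0,32), heading=15, 6 segment(s) drawn

Segment lengths:
  seg 1: (0,0) -> (0,15), length = 15
  seg 2: (0,15) -> (0,8), length = 7
  seg 3: (0,8) -> (0,12), length = 4
  seg 4: (0,12) -> (0,32), length = 20
  seg 5: (0,32) -> (0,15), length = 17
  seg 6: (0,15) -> (0,32), length = 17
Total = 80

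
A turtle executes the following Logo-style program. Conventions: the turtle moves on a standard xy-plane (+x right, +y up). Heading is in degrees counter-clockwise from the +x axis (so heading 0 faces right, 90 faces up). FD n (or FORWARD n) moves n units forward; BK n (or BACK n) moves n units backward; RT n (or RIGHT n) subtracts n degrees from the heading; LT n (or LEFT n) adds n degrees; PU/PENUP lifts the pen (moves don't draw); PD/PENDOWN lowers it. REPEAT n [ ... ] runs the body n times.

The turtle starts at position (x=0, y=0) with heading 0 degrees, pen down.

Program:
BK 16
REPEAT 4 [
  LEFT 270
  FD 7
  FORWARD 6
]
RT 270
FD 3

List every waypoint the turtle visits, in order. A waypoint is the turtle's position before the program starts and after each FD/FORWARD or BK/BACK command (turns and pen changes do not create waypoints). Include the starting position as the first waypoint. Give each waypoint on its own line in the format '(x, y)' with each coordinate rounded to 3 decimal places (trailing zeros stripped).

Executing turtle program step by step:
Start: pos=(0,0), heading=0, pen down
BK 16: (0,0) -> (-16,0) [heading=0, draw]
REPEAT 4 [
  -- iteration 1/4 --
  LT 270: heading 0 -> 270
  FD 7: (-16,0) -> (-16,-7) [heading=270, draw]
  FD 6: (-16,-7) -> (-16,-13) [heading=270, draw]
  -- iteration 2/4 --
  LT 270: heading 270 -> 180
  FD 7: (-16,-13) -> (-23,-13) [heading=180, draw]
  FD 6: (-23,-13) -> (-29,-13) [heading=180, draw]
  -- iteration 3/4 --
  LT 270: heading 180 -> 90
  FD 7: (-29,-13) -> (-29,-6) [heading=90, draw]
  FD 6: (-29,-6) -> (-29,0) [heading=90, draw]
  -- iteration 4/4 --
  LT 270: heading 90 -> 0
  FD 7: (-29,0) -> (-22,0) [heading=0, draw]
  FD 6: (-22,0) -> (-16,0) [heading=0, draw]
]
RT 270: heading 0 -> 90
FD 3: (-16,0) -> (-16,3) [heading=90, draw]
Final: pos=(-16,3), heading=90, 10 segment(s) drawn
Waypoints (11 total):
(0, 0)
(-16, 0)
(-16, -7)
(-16, -13)
(-23, -13)
(-29, -13)
(-29, -6)
(-29, 0)
(-22, 0)
(-16, 0)
(-16, 3)

Answer: (0, 0)
(-16, 0)
(-16, -7)
(-16, -13)
(-23, -13)
(-29, -13)
(-29, -6)
(-29, 0)
(-22, 0)
(-16, 0)
(-16, 3)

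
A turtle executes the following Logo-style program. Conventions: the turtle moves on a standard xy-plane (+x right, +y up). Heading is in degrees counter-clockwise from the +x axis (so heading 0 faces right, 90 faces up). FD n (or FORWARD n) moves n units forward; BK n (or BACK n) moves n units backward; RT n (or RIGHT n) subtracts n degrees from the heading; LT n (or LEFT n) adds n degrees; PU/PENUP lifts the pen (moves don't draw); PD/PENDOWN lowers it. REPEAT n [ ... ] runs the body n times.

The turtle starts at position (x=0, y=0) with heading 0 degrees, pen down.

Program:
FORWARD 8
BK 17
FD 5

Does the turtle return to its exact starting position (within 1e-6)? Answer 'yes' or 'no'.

Executing turtle program step by step:
Start: pos=(0,0), heading=0, pen down
FD 8: (0,0) -> (8,0) [heading=0, draw]
BK 17: (8,0) -> (-9,0) [heading=0, draw]
FD 5: (-9,0) -> (-4,0) [heading=0, draw]
Final: pos=(-4,0), heading=0, 3 segment(s) drawn

Start position: (0, 0)
Final position: (-4, 0)
Distance = 4; >= 1e-6 -> NOT closed

Answer: no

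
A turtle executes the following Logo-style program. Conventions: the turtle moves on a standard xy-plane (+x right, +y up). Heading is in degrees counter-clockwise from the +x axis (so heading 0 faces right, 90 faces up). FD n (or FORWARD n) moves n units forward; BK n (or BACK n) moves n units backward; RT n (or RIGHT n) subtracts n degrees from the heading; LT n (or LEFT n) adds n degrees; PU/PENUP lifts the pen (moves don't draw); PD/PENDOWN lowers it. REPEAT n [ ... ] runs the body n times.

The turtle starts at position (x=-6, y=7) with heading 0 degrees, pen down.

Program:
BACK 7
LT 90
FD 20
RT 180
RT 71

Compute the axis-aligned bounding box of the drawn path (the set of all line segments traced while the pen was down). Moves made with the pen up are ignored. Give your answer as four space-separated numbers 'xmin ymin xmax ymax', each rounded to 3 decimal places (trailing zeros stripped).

Answer: -13 7 -6 27

Derivation:
Executing turtle program step by step:
Start: pos=(-6,7), heading=0, pen down
BK 7: (-6,7) -> (-13,7) [heading=0, draw]
LT 90: heading 0 -> 90
FD 20: (-13,7) -> (-13,27) [heading=90, draw]
RT 180: heading 90 -> 270
RT 71: heading 270 -> 199
Final: pos=(-13,27), heading=199, 2 segment(s) drawn

Segment endpoints: x in {-13, -13, -6}, y in {7, 27}
xmin=-13, ymin=7, xmax=-6, ymax=27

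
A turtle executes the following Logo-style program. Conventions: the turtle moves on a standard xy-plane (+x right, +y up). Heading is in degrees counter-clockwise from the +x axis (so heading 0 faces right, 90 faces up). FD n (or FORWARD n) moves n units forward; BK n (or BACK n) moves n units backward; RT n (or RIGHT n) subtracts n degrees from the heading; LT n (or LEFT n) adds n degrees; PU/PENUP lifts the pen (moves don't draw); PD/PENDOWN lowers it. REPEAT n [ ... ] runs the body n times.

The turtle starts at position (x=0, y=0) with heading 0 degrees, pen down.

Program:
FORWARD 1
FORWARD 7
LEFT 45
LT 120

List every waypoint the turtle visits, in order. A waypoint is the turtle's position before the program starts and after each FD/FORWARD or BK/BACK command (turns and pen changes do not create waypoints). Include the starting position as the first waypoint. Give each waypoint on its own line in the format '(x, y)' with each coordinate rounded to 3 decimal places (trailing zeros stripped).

Executing turtle program step by step:
Start: pos=(0,0), heading=0, pen down
FD 1: (0,0) -> (1,0) [heading=0, draw]
FD 7: (1,0) -> (8,0) [heading=0, draw]
LT 45: heading 0 -> 45
LT 120: heading 45 -> 165
Final: pos=(8,0), heading=165, 2 segment(s) drawn
Waypoints (3 total):
(0, 0)
(1, 0)
(8, 0)

Answer: (0, 0)
(1, 0)
(8, 0)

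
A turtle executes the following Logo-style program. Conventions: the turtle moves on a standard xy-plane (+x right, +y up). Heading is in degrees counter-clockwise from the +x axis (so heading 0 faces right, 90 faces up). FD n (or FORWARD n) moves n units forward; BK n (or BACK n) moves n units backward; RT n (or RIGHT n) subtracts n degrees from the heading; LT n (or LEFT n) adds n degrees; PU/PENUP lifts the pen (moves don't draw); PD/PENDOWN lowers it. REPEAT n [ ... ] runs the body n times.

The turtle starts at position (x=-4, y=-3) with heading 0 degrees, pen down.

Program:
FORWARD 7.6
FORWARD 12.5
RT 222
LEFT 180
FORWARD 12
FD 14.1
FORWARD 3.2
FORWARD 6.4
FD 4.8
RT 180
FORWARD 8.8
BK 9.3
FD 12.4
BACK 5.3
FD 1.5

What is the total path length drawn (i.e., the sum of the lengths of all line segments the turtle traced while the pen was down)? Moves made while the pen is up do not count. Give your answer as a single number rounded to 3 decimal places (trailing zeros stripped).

Executing turtle program step by step:
Start: pos=(-4,-3), heading=0, pen down
FD 7.6: (-4,-3) -> (3.6,-3) [heading=0, draw]
FD 12.5: (3.6,-3) -> (16.1,-3) [heading=0, draw]
RT 222: heading 0 -> 138
LT 180: heading 138 -> 318
FD 12: (16.1,-3) -> (25.018,-11.03) [heading=318, draw]
FD 14.1: (25.018,-11.03) -> (35.496,-20.464) [heading=318, draw]
FD 3.2: (35.496,-20.464) -> (37.874,-22.606) [heading=318, draw]
FD 6.4: (37.874,-22.606) -> (42.63,-26.888) [heading=318, draw]
FD 4.8: (42.63,-26.888) -> (46.197,-30.1) [heading=318, draw]
RT 180: heading 318 -> 138
FD 8.8: (46.197,-30.1) -> (39.658,-24.211) [heading=138, draw]
BK 9.3: (39.658,-24.211) -> (46.569,-30.434) [heading=138, draw]
FD 12.4: (46.569,-30.434) -> (37.354,-22.137) [heading=138, draw]
BK 5.3: (37.354,-22.137) -> (41.293,-25.684) [heading=138, draw]
FD 1.5: (41.293,-25.684) -> (40.178,-24.68) [heading=138, draw]
Final: pos=(40.178,-24.68), heading=138, 12 segment(s) drawn

Segment lengths:
  seg 1: (-4,-3) -> (3.6,-3), length = 7.6
  seg 2: (3.6,-3) -> (16.1,-3), length = 12.5
  seg 3: (16.1,-3) -> (25.018,-11.03), length = 12
  seg 4: (25.018,-11.03) -> (35.496,-20.464), length = 14.1
  seg 5: (35.496,-20.464) -> (37.874,-22.606), length = 3.2
  seg 6: (37.874,-22.606) -> (42.63,-26.888), length = 6.4
  seg 7: (42.63,-26.888) -> (46.197,-30.1), length = 4.8
  seg 8: (46.197,-30.1) -> (39.658,-24.211), length = 8.8
  seg 9: (39.658,-24.211) -> (46.569,-30.434), length = 9.3
  seg 10: (46.569,-30.434) -> (37.354,-22.137), length = 12.4
  seg 11: (37.354,-22.137) -> (41.293,-25.684), length = 5.3
  seg 12: (41.293,-25.684) -> (40.178,-24.68), length = 1.5
Total = 97.9

Answer: 97.9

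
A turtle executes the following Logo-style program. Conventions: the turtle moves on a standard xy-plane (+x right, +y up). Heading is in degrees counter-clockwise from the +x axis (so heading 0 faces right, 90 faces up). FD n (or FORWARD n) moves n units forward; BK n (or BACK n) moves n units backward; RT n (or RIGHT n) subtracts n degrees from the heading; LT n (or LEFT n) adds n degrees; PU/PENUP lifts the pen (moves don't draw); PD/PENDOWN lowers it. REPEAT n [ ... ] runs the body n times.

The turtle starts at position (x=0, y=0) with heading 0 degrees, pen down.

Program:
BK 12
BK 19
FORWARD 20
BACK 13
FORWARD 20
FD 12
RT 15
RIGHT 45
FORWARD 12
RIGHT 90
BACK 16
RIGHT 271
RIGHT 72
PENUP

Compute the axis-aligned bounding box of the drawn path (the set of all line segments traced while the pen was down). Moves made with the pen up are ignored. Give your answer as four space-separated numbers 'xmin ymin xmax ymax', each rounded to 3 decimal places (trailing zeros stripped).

Executing turtle program step by step:
Start: pos=(0,0), heading=0, pen down
BK 12: (0,0) -> (-12,0) [heading=0, draw]
BK 19: (-12,0) -> (-31,0) [heading=0, draw]
FD 20: (-31,0) -> (-11,0) [heading=0, draw]
BK 13: (-11,0) -> (-24,0) [heading=0, draw]
FD 20: (-24,0) -> (-4,0) [heading=0, draw]
FD 12: (-4,0) -> (8,0) [heading=0, draw]
RT 15: heading 0 -> 345
RT 45: heading 345 -> 300
FD 12: (8,0) -> (14,-10.392) [heading=300, draw]
RT 90: heading 300 -> 210
BK 16: (14,-10.392) -> (27.856,-2.392) [heading=210, draw]
RT 271: heading 210 -> 299
RT 72: heading 299 -> 227
PU: pen up
Final: pos=(27.856,-2.392), heading=227, 8 segment(s) drawn

Segment endpoints: x in {-31, -24, -12, -11, -4, 0, 8, 14, 27.856}, y in {-10.392, -2.392, 0}
xmin=-31, ymin=-10.392, xmax=27.856, ymax=0

Answer: -31 -10.392 27.856 0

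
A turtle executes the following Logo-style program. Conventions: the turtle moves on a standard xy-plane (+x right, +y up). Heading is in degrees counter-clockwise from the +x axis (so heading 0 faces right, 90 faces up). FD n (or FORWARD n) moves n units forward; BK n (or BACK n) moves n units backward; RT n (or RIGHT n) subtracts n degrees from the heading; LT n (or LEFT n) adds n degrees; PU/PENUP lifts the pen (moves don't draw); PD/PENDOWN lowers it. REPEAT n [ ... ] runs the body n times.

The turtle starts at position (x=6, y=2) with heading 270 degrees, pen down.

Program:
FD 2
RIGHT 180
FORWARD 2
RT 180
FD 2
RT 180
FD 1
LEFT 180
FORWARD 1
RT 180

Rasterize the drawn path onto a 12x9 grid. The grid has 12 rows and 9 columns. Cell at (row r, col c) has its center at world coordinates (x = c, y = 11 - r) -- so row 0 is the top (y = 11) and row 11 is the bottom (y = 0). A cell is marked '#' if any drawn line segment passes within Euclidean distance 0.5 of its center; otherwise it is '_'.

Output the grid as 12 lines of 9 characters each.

Answer: _________
_________
_________
_________
_________
_________
_________
_________
_________
______#__
______#__
______#__

Derivation:
Segment 0: (6,2) -> (6,0)
Segment 1: (6,0) -> (6,2)
Segment 2: (6,2) -> (6,0)
Segment 3: (6,0) -> (6,1)
Segment 4: (6,1) -> (6,0)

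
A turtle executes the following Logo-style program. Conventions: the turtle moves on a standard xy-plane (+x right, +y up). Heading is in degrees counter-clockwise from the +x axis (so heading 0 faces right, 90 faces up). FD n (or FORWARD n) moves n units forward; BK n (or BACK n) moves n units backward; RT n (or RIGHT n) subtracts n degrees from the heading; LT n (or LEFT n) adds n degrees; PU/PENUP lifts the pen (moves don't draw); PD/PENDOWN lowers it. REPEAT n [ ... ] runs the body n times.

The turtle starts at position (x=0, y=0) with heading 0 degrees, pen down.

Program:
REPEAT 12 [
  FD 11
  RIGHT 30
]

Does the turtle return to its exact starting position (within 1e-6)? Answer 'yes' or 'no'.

Answer: yes

Derivation:
Executing turtle program step by step:
Start: pos=(0,0), heading=0, pen down
REPEAT 12 [
  -- iteration 1/12 --
  FD 11: (0,0) -> (11,0) [heading=0, draw]
  RT 30: heading 0 -> 330
  -- iteration 2/12 --
  FD 11: (11,0) -> (20.526,-5.5) [heading=330, draw]
  RT 30: heading 330 -> 300
  -- iteration 3/12 --
  FD 11: (20.526,-5.5) -> (26.026,-15.026) [heading=300, draw]
  RT 30: heading 300 -> 270
  -- iteration 4/12 --
  FD 11: (26.026,-15.026) -> (26.026,-26.026) [heading=270, draw]
  RT 30: heading 270 -> 240
  -- iteration 5/12 --
  FD 11: (26.026,-26.026) -> (20.526,-35.553) [heading=240, draw]
  RT 30: heading 240 -> 210
  -- iteration 6/12 --
  FD 11: (20.526,-35.553) -> (11,-41.053) [heading=210, draw]
  RT 30: heading 210 -> 180
  -- iteration 7/12 --
  FD 11: (11,-41.053) -> (0,-41.053) [heading=180, draw]
  RT 30: heading 180 -> 150
  -- iteration 8/12 --
  FD 11: (0,-41.053) -> (-9.526,-35.553) [heading=150, draw]
  RT 30: heading 150 -> 120
  -- iteration 9/12 --
  FD 11: (-9.526,-35.553) -> (-15.026,-26.026) [heading=120, draw]
  RT 30: heading 120 -> 90
  -- iteration 10/12 --
  FD 11: (-15.026,-26.026) -> (-15.026,-15.026) [heading=90, draw]
  RT 30: heading 90 -> 60
  -- iteration 11/12 --
  FD 11: (-15.026,-15.026) -> (-9.526,-5.5) [heading=60, draw]
  RT 30: heading 60 -> 30
  -- iteration 12/12 --
  FD 11: (-9.526,-5.5) -> (0,0) [heading=30, draw]
  RT 30: heading 30 -> 0
]
Final: pos=(0,0), heading=0, 12 segment(s) drawn

Start position: (0, 0)
Final position: (0, 0)
Distance = 0; < 1e-6 -> CLOSED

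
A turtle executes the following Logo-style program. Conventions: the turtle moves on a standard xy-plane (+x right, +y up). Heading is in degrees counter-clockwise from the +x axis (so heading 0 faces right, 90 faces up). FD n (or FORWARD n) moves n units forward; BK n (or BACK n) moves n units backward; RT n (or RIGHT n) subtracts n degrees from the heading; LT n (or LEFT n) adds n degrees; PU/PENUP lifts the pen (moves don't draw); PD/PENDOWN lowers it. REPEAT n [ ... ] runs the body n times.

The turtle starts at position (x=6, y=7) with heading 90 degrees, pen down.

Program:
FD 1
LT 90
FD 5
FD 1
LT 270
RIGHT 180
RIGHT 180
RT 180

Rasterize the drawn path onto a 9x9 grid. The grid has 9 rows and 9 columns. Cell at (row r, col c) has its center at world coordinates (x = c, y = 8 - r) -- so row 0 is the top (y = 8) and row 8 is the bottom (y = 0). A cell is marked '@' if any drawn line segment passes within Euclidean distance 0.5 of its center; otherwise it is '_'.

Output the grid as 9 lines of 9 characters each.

Segment 0: (6,7) -> (6,8)
Segment 1: (6,8) -> (1,8)
Segment 2: (1,8) -> (0,8)

Answer: @@@@@@@__
______@__
_________
_________
_________
_________
_________
_________
_________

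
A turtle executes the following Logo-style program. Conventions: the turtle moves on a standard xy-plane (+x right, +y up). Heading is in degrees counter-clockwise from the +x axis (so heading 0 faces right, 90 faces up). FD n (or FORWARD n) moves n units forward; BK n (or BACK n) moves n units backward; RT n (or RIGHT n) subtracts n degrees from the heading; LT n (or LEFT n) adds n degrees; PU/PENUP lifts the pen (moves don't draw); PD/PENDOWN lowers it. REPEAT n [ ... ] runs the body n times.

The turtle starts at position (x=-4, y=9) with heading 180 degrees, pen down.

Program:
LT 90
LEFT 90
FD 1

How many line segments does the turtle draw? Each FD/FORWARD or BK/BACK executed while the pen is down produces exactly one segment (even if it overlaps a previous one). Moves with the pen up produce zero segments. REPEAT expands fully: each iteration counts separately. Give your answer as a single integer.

Answer: 1

Derivation:
Executing turtle program step by step:
Start: pos=(-4,9), heading=180, pen down
LT 90: heading 180 -> 270
LT 90: heading 270 -> 0
FD 1: (-4,9) -> (-3,9) [heading=0, draw]
Final: pos=(-3,9), heading=0, 1 segment(s) drawn
Segments drawn: 1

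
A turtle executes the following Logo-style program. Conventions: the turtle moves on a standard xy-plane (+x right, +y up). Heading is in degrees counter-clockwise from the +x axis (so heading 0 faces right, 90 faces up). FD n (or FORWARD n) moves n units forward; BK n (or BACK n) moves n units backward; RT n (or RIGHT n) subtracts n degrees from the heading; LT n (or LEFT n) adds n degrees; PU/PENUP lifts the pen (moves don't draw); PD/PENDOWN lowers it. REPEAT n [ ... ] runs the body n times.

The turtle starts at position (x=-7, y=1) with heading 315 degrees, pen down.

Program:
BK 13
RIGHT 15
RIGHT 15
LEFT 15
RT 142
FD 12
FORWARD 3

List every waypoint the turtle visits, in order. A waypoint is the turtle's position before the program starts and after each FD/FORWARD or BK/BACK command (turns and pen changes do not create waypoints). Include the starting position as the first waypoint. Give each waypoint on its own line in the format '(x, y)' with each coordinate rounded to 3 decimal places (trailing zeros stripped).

Answer: (-7, 1)
(-16.192, 10.192)
(-27.319, 14.688)
(-30.1, 15.811)

Derivation:
Executing turtle program step by step:
Start: pos=(-7,1), heading=315, pen down
BK 13: (-7,1) -> (-16.192,10.192) [heading=315, draw]
RT 15: heading 315 -> 300
RT 15: heading 300 -> 285
LT 15: heading 285 -> 300
RT 142: heading 300 -> 158
FD 12: (-16.192,10.192) -> (-27.319,14.688) [heading=158, draw]
FD 3: (-27.319,14.688) -> (-30.1,15.811) [heading=158, draw]
Final: pos=(-30.1,15.811), heading=158, 3 segment(s) drawn
Waypoints (4 total):
(-7, 1)
(-16.192, 10.192)
(-27.319, 14.688)
(-30.1, 15.811)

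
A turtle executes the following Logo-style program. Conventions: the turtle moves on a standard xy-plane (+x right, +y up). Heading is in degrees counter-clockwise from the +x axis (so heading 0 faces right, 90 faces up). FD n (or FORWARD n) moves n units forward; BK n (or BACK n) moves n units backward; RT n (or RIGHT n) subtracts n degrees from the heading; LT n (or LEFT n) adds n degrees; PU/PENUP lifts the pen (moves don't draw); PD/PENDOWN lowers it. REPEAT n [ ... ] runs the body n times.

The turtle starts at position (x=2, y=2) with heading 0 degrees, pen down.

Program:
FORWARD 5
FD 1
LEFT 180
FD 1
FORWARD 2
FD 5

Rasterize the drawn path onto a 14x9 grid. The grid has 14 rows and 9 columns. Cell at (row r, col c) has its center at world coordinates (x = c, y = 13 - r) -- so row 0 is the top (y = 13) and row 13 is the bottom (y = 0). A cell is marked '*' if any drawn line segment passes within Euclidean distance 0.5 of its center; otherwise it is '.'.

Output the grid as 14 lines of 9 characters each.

Answer: .........
.........
.........
.........
.........
.........
.........
.........
.........
.........
.........
*********
.........
.........

Derivation:
Segment 0: (2,2) -> (7,2)
Segment 1: (7,2) -> (8,2)
Segment 2: (8,2) -> (7,2)
Segment 3: (7,2) -> (5,2)
Segment 4: (5,2) -> (0,2)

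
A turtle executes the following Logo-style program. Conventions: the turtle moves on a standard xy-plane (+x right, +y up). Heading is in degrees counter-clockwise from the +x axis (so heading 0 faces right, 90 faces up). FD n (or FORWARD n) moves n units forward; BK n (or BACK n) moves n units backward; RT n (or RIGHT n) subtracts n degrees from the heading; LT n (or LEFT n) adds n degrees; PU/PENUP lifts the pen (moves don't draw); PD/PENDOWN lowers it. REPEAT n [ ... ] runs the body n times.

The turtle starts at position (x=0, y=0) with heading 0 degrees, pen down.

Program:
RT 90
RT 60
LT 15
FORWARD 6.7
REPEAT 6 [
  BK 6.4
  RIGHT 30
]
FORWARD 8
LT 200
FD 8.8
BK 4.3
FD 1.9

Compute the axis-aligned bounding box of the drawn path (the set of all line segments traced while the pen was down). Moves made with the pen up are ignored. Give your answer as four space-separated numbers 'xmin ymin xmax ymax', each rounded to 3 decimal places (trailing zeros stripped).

Answer: -4.738 -19.42 22.334 1.444

Derivation:
Executing turtle program step by step:
Start: pos=(0,0), heading=0, pen down
RT 90: heading 0 -> 270
RT 60: heading 270 -> 210
LT 15: heading 210 -> 225
FD 6.7: (0,0) -> (-4.738,-4.738) [heading=225, draw]
REPEAT 6 [
  -- iteration 1/6 --
  BK 6.4: (-4.738,-4.738) -> (-0.212,-0.212) [heading=225, draw]
  RT 30: heading 225 -> 195
  -- iteration 2/6 --
  BK 6.4: (-0.212,-0.212) -> (5.97,1.444) [heading=195, draw]
  RT 30: heading 195 -> 165
  -- iteration 3/6 --
  BK 6.4: (5.97,1.444) -> (12.152,-0.212) [heading=165, draw]
  RT 30: heading 165 -> 135
  -- iteration 4/6 --
  BK 6.4: (12.152,-0.212) -> (16.677,-4.738) [heading=135, draw]
  RT 30: heading 135 -> 105
  -- iteration 5/6 --
  BK 6.4: (16.677,-4.738) -> (18.334,-10.92) [heading=105, draw]
  RT 30: heading 105 -> 75
  -- iteration 6/6 --
  BK 6.4: (18.334,-10.92) -> (16.677,-17.101) [heading=75, draw]
  RT 30: heading 75 -> 45
]
FD 8: (16.677,-17.101) -> (22.334,-11.445) [heading=45, draw]
LT 200: heading 45 -> 245
FD 8.8: (22.334,-11.445) -> (18.615,-19.42) [heading=245, draw]
BK 4.3: (18.615,-19.42) -> (20.432,-15.523) [heading=245, draw]
FD 1.9: (20.432,-15.523) -> (19.629,-17.245) [heading=245, draw]
Final: pos=(19.629,-17.245), heading=245, 11 segment(s) drawn

Segment endpoints: x in {-4.738, -0.212, 0, 5.97, 12.152, 16.677, 16.677, 18.334, 18.615, 19.629, 20.432, 22.334}, y in {-19.42, -17.245, -17.101, -15.523, -11.445, -10.92, -4.738, -4.738, -0.212, -0.212, 0, 1.444}
xmin=-4.738, ymin=-19.42, xmax=22.334, ymax=1.444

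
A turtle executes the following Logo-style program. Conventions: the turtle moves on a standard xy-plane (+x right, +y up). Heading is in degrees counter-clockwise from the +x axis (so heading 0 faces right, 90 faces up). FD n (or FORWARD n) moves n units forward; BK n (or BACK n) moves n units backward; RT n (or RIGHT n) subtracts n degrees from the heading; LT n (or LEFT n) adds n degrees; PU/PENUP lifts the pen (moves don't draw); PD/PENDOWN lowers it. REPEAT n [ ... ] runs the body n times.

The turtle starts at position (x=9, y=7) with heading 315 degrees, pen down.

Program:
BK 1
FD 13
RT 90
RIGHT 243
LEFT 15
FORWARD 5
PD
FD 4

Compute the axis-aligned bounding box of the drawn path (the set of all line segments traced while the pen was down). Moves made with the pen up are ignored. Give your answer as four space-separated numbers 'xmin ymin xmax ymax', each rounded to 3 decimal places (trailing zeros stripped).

Executing turtle program step by step:
Start: pos=(9,7), heading=315, pen down
BK 1: (9,7) -> (8.293,7.707) [heading=315, draw]
FD 13: (8.293,7.707) -> (17.485,-1.485) [heading=315, draw]
RT 90: heading 315 -> 225
RT 243: heading 225 -> 342
LT 15: heading 342 -> 357
FD 5: (17.485,-1.485) -> (22.478,-1.747) [heading=357, draw]
PD: pen down
FD 4: (22.478,-1.747) -> (26.473,-1.956) [heading=357, draw]
Final: pos=(26.473,-1.956), heading=357, 4 segment(s) drawn

Segment endpoints: x in {8.293, 9, 17.485, 22.478, 26.473}, y in {-1.956, -1.747, -1.485, 7, 7.707}
xmin=8.293, ymin=-1.956, xmax=26.473, ymax=7.707

Answer: 8.293 -1.956 26.473 7.707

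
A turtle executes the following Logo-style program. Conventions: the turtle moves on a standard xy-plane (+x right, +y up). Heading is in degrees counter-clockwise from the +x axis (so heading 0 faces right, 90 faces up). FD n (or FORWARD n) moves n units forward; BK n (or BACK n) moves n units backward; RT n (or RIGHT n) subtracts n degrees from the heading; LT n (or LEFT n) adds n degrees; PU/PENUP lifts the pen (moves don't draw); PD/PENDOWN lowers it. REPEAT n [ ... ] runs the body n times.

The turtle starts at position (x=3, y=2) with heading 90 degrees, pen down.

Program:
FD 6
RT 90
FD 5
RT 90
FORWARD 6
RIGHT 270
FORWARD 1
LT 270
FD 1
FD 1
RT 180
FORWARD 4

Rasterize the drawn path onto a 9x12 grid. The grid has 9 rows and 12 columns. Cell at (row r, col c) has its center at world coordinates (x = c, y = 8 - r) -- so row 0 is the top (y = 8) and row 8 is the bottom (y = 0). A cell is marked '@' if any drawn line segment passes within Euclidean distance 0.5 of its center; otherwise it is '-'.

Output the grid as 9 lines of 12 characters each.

Answer: ---@@@@@@---
---@----@---
---@----@---
---@----@---
---@----@@--
---@----@@--
---@----@@--
---------@--
---------@--

Derivation:
Segment 0: (3,2) -> (3,8)
Segment 1: (3,8) -> (8,8)
Segment 2: (8,8) -> (8,2)
Segment 3: (8,2) -> (9,2)
Segment 4: (9,2) -> (9,1)
Segment 5: (9,1) -> (9,0)
Segment 6: (9,0) -> (9,4)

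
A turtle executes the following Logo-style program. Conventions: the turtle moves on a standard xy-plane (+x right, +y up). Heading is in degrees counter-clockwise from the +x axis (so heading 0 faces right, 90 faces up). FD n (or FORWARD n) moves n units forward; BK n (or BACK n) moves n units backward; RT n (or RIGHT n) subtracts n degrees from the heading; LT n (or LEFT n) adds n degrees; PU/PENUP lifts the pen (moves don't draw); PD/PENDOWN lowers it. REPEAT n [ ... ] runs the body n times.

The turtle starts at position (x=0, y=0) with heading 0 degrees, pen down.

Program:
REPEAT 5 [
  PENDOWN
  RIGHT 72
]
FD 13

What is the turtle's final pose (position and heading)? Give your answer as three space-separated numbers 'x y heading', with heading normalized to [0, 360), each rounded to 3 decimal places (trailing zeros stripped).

Executing turtle program step by step:
Start: pos=(0,0), heading=0, pen down
REPEAT 5 [
  -- iteration 1/5 --
  PD: pen down
  RT 72: heading 0 -> 288
  -- iteration 2/5 --
  PD: pen down
  RT 72: heading 288 -> 216
  -- iteration 3/5 --
  PD: pen down
  RT 72: heading 216 -> 144
  -- iteration 4/5 --
  PD: pen down
  RT 72: heading 144 -> 72
  -- iteration 5/5 --
  PD: pen down
  RT 72: heading 72 -> 0
]
FD 13: (0,0) -> (13,0) [heading=0, draw]
Final: pos=(13,0), heading=0, 1 segment(s) drawn

Answer: 13 0 0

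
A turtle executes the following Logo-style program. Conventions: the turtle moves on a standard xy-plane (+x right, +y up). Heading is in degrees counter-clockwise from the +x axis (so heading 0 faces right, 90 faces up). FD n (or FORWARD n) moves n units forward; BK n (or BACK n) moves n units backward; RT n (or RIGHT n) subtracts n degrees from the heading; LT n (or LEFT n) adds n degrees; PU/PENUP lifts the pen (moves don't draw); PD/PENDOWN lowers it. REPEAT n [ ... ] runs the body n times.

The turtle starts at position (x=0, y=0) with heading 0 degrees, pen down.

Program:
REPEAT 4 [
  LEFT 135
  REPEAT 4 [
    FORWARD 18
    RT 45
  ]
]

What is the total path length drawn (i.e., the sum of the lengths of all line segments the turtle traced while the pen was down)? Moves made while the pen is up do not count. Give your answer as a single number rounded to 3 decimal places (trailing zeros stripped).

Answer: 288

Derivation:
Executing turtle program step by step:
Start: pos=(0,0), heading=0, pen down
REPEAT 4 [
  -- iteration 1/4 --
  LT 135: heading 0 -> 135
  REPEAT 4 [
    -- iteration 1/4 --
    FD 18: (0,0) -> (-12.728,12.728) [heading=135, draw]
    RT 45: heading 135 -> 90
    -- iteration 2/4 --
    FD 18: (-12.728,12.728) -> (-12.728,30.728) [heading=90, draw]
    RT 45: heading 90 -> 45
    -- iteration 3/4 --
    FD 18: (-12.728,30.728) -> (0,43.456) [heading=45, draw]
    RT 45: heading 45 -> 0
    -- iteration 4/4 --
    FD 18: (0,43.456) -> (18,43.456) [heading=0, draw]
    RT 45: heading 0 -> 315
  ]
  -- iteration 2/4 --
  LT 135: heading 315 -> 90
  REPEAT 4 [
    -- iteration 1/4 --
    FD 18: (18,43.456) -> (18,61.456) [heading=90, draw]
    RT 45: heading 90 -> 45
    -- iteration 2/4 --
    FD 18: (18,61.456) -> (30.728,74.184) [heading=45, draw]
    RT 45: heading 45 -> 0
    -- iteration 3/4 --
    FD 18: (30.728,74.184) -> (48.728,74.184) [heading=0, draw]
    RT 45: heading 0 -> 315
    -- iteration 4/4 --
    FD 18: (48.728,74.184) -> (61.456,61.456) [heading=315, draw]
    RT 45: heading 315 -> 270
  ]
  -- iteration 3/4 --
  LT 135: heading 270 -> 45
  REPEAT 4 [
    -- iteration 1/4 --
    FD 18: (61.456,61.456) -> (74.184,74.184) [heading=45, draw]
    RT 45: heading 45 -> 0
    -- iteration 2/4 --
    FD 18: (74.184,74.184) -> (92.184,74.184) [heading=0, draw]
    RT 45: heading 0 -> 315
    -- iteration 3/4 --
    FD 18: (92.184,74.184) -> (104.912,61.456) [heading=315, draw]
    RT 45: heading 315 -> 270
    -- iteration 4/4 --
    FD 18: (104.912,61.456) -> (104.912,43.456) [heading=270, draw]
    RT 45: heading 270 -> 225
  ]
  -- iteration 4/4 --
  LT 135: heading 225 -> 0
  REPEAT 4 [
    -- iteration 1/4 --
    FD 18: (104.912,43.456) -> (122.912,43.456) [heading=0, draw]
    RT 45: heading 0 -> 315
    -- iteration 2/4 --
    FD 18: (122.912,43.456) -> (135.64,30.728) [heading=315, draw]
    RT 45: heading 315 -> 270
    -- iteration 3/4 --
    FD 18: (135.64,30.728) -> (135.64,12.728) [heading=270, draw]
    RT 45: heading 270 -> 225
    -- iteration 4/4 --
    FD 18: (135.64,12.728) -> (122.912,0) [heading=225, draw]
    RT 45: heading 225 -> 180
  ]
]
Final: pos=(122.912,0), heading=180, 16 segment(s) drawn

Segment lengths:
  seg 1: (0,0) -> (-12.728,12.728), length = 18
  seg 2: (-12.728,12.728) -> (-12.728,30.728), length = 18
  seg 3: (-12.728,30.728) -> (0,43.456), length = 18
  seg 4: (0,43.456) -> (18,43.456), length = 18
  seg 5: (18,43.456) -> (18,61.456), length = 18
  seg 6: (18,61.456) -> (30.728,74.184), length = 18
  seg 7: (30.728,74.184) -> (48.728,74.184), length = 18
  seg 8: (48.728,74.184) -> (61.456,61.456), length = 18
  seg 9: (61.456,61.456) -> (74.184,74.184), length = 18
  seg 10: (74.184,74.184) -> (92.184,74.184), length = 18
  seg 11: (92.184,74.184) -> (104.912,61.456), length = 18
  seg 12: (104.912,61.456) -> (104.912,43.456), length = 18
  seg 13: (104.912,43.456) -> (122.912,43.456), length = 18
  seg 14: (122.912,43.456) -> (135.64,30.728), length = 18
  seg 15: (135.64,30.728) -> (135.64,12.728), length = 18
  seg 16: (135.64,12.728) -> (122.912,0), length = 18
Total = 288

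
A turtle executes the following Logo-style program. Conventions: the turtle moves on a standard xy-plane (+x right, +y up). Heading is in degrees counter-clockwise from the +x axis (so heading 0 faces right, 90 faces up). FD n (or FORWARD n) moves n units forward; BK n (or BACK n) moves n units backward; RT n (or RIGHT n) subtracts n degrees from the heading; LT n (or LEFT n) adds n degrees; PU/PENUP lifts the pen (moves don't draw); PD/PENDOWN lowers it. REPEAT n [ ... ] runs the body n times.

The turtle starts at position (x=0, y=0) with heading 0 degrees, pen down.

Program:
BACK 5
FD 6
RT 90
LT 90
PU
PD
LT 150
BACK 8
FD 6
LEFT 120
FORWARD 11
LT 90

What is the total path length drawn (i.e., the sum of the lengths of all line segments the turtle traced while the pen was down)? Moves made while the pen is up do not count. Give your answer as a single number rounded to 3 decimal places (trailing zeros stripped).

Answer: 36

Derivation:
Executing turtle program step by step:
Start: pos=(0,0), heading=0, pen down
BK 5: (0,0) -> (-5,0) [heading=0, draw]
FD 6: (-5,0) -> (1,0) [heading=0, draw]
RT 90: heading 0 -> 270
LT 90: heading 270 -> 0
PU: pen up
PD: pen down
LT 150: heading 0 -> 150
BK 8: (1,0) -> (7.928,-4) [heading=150, draw]
FD 6: (7.928,-4) -> (2.732,-1) [heading=150, draw]
LT 120: heading 150 -> 270
FD 11: (2.732,-1) -> (2.732,-12) [heading=270, draw]
LT 90: heading 270 -> 0
Final: pos=(2.732,-12), heading=0, 5 segment(s) drawn

Segment lengths:
  seg 1: (0,0) -> (-5,0), length = 5
  seg 2: (-5,0) -> (1,0), length = 6
  seg 3: (1,0) -> (7.928,-4), length = 8
  seg 4: (7.928,-4) -> (2.732,-1), length = 6
  seg 5: (2.732,-1) -> (2.732,-12), length = 11
Total = 36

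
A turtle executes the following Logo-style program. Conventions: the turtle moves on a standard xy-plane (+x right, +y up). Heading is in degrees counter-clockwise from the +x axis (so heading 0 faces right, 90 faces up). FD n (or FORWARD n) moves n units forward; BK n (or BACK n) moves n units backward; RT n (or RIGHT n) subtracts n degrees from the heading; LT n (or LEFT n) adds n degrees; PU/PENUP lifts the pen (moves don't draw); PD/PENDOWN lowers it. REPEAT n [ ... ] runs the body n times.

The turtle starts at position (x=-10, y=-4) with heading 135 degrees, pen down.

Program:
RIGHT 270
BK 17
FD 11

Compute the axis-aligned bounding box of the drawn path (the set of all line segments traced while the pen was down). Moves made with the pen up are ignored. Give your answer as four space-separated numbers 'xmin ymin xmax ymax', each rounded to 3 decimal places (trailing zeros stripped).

Executing turtle program step by step:
Start: pos=(-10,-4), heading=135, pen down
RT 270: heading 135 -> 225
BK 17: (-10,-4) -> (2.021,8.021) [heading=225, draw]
FD 11: (2.021,8.021) -> (-5.757,0.243) [heading=225, draw]
Final: pos=(-5.757,0.243), heading=225, 2 segment(s) drawn

Segment endpoints: x in {-10, -5.757, 2.021}, y in {-4, 0.243, 8.021}
xmin=-10, ymin=-4, xmax=2.021, ymax=8.021

Answer: -10 -4 2.021 8.021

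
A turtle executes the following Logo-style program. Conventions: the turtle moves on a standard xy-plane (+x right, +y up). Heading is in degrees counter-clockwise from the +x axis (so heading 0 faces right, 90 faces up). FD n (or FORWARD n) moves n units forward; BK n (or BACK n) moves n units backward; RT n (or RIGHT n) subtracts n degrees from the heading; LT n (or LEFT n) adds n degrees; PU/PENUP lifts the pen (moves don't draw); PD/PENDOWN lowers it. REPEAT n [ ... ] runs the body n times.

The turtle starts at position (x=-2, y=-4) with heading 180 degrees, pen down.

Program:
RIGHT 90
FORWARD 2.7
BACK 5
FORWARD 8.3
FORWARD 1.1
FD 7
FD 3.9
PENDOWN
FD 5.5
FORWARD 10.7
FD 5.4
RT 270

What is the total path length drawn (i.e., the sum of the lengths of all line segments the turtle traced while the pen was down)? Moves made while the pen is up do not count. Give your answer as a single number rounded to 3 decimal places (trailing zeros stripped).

Executing turtle program step by step:
Start: pos=(-2,-4), heading=180, pen down
RT 90: heading 180 -> 90
FD 2.7: (-2,-4) -> (-2,-1.3) [heading=90, draw]
BK 5: (-2,-1.3) -> (-2,-6.3) [heading=90, draw]
FD 8.3: (-2,-6.3) -> (-2,2) [heading=90, draw]
FD 1.1: (-2,2) -> (-2,3.1) [heading=90, draw]
FD 7: (-2,3.1) -> (-2,10.1) [heading=90, draw]
FD 3.9: (-2,10.1) -> (-2,14) [heading=90, draw]
PD: pen down
FD 5.5: (-2,14) -> (-2,19.5) [heading=90, draw]
FD 10.7: (-2,19.5) -> (-2,30.2) [heading=90, draw]
FD 5.4: (-2,30.2) -> (-2,35.6) [heading=90, draw]
RT 270: heading 90 -> 180
Final: pos=(-2,35.6), heading=180, 9 segment(s) drawn

Segment lengths:
  seg 1: (-2,-4) -> (-2,-1.3), length = 2.7
  seg 2: (-2,-1.3) -> (-2,-6.3), length = 5
  seg 3: (-2,-6.3) -> (-2,2), length = 8.3
  seg 4: (-2,2) -> (-2,3.1), length = 1.1
  seg 5: (-2,3.1) -> (-2,10.1), length = 7
  seg 6: (-2,10.1) -> (-2,14), length = 3.9
  seg 7: (-2,14) -> (-2,19.5), length = 5.5
  seg 8: (-2,19.5) -> (-2,30.2), length = 10.7
  seg 9: (-2,30.2) -> (-2,35.6), length = 5.4
Total = 49.6

Answer: 49.6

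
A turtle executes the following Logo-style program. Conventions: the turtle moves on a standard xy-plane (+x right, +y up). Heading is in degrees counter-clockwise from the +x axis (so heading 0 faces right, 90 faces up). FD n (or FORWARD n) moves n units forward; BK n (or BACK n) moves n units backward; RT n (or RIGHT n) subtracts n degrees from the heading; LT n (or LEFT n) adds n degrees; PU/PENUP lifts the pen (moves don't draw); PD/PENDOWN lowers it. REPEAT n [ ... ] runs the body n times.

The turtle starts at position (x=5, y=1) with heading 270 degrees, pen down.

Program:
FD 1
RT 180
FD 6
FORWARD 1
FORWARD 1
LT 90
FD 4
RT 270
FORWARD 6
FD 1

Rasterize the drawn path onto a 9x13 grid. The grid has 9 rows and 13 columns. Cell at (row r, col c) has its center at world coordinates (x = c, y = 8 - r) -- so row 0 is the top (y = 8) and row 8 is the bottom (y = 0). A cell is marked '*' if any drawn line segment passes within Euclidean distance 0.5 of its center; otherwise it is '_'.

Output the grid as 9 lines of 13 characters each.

Segment 0: (5,1) -> (5,0)
Segment 1: (5,0) -> (5,6)
Segment 2: (5,6) -> (5,7)
Segment 3: (5,7) -> (5,8)
Segment 4: (5,8) -> (1,8)
Segment 5: (1,8) -> (1,2)
Segment 6: (1,2) -> (1,1)

Answer: _*****_______
_*___*_______
_*___*_______
_*___*_______
_*___*_______
_*___*_______
_*___*_______
_*___*_______
_____*_______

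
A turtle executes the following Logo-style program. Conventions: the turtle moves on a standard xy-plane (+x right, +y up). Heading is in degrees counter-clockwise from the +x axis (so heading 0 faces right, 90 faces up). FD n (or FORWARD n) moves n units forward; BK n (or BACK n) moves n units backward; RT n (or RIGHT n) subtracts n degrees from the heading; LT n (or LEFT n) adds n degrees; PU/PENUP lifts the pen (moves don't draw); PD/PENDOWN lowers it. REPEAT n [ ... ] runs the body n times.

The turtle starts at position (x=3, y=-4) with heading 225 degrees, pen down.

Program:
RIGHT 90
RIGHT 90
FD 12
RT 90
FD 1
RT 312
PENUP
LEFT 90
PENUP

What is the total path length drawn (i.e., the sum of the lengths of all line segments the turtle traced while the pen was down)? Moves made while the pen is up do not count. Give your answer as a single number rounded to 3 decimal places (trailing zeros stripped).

Executing turtle program step by step:
Start: pos=(3,-4), heading=225, pen down
RT 90: heading 225 -> 135
RT 90: heading 135 -> 45
FD 12: (3,-4) -> (11.485,4.485) [heading=45, draw]
RT 90: heading 45 -> 315
FD 1: (11.485,4.485) -> (12.192,3.778) [heading=315, draw]
RT 312: heading 315 -> 3
PU: pen up
LT 90: heading 3 -> 93
PU: pen up
Final: pos=(12.192,3.778), heading=93, 2 segment(s) drawn

Segment lengths:
  seg 1: (3,-4) -> (11.485,4.485), length = 12
  seg 2: (11.485,4.485) -> (12.192,3.778), length = 1
Total = 13

Answer: 13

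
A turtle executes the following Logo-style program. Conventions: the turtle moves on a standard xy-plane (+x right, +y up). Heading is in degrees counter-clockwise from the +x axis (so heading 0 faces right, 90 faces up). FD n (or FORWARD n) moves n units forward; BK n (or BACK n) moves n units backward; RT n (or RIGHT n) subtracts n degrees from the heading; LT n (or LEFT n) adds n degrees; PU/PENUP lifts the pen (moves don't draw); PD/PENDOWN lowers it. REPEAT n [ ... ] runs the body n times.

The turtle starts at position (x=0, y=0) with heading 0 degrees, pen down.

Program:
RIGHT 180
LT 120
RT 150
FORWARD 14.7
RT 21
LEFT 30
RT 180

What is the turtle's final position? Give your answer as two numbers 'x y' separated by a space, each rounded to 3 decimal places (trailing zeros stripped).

Executing turtle program step by step:
Start: pos=(0,0), heading=0, pen down
RT 180: heading 0 -> 180
LT 120: heading 180 -> 300
RT 150: heading 300 -> 150
FD 14.7: (0,0) -> (-12.731,7.35) [heading=150, draw]
RT 21: heading 150 -> 129
LT 30: heading 129 -> 159
RT 180: heading 159 -> 339
Final: pos=(-12.731,7.35), heading=339, 1 segment(s) drawn

Answer: -12.731 7.35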